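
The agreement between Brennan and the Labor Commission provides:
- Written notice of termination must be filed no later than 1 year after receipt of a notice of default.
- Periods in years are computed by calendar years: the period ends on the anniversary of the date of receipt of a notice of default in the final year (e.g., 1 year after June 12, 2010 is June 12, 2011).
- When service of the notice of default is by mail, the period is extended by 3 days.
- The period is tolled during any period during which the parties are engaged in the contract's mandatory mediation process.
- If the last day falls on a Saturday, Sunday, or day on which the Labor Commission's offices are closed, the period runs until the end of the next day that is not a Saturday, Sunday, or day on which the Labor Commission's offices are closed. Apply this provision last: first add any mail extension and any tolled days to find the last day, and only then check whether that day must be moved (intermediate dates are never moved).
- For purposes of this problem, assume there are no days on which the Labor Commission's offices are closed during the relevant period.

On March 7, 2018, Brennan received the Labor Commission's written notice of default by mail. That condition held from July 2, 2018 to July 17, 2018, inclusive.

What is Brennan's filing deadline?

March 26, 2019

1 year after March 7, 2018 is March 7, 2019.
Service was by mail, adding 3 days: March 7, 2019 + 3 days = March 10, 2019.
From July 2, 2018 through July 17, 2018 inclusive is 16 days; tolling adds 16 days: March 10, 2019 + 16 days = March 26, 2019.
March 26, 2019 is a Tuesday and not a day on which the Labor Commission's offices are closed, so no extension applies.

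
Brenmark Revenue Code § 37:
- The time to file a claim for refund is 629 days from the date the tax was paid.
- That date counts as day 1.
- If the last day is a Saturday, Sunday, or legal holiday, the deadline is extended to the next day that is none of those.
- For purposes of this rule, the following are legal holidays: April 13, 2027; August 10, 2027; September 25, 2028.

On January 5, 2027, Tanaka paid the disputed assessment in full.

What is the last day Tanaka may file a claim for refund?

Counting January 5, 2027 as day 1, day 629 is September 24, 2028.
September 24, 2028 is Sunday; September 25, 2028 is a listed holiday. The next qualifying day is September 26, 2028.

September 26, 2028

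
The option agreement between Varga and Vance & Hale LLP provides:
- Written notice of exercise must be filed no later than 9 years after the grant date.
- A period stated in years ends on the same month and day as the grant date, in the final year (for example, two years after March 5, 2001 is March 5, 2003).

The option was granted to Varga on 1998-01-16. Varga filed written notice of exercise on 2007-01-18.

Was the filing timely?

9 years after 1998-01-16 is January 16, 2007.
The deadline is January 16, 2007; the filing on January 18, 2007 is after that date.

No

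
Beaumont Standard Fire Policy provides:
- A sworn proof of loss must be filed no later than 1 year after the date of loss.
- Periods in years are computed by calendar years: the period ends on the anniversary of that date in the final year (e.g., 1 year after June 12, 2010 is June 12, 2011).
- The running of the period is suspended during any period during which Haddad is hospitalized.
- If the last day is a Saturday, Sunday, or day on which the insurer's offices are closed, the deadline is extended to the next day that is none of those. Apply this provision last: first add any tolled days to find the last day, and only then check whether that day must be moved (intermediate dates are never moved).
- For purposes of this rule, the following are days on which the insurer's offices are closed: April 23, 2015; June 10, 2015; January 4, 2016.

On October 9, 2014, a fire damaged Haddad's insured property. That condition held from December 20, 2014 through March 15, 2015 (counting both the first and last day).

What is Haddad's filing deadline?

1 year after October 9, 2014 is October 9, 2015.
From December 20, 2014 through March 15, 2015 inclusive is 86 days; tolling adds 86 days: October 9, 2015 + 86 days = January 3, 2016.
January 3, 2016 is Sunday; January 4, 2016 is a listed holiday. The next qualifying day is January 5, 2016.

January 5, 2016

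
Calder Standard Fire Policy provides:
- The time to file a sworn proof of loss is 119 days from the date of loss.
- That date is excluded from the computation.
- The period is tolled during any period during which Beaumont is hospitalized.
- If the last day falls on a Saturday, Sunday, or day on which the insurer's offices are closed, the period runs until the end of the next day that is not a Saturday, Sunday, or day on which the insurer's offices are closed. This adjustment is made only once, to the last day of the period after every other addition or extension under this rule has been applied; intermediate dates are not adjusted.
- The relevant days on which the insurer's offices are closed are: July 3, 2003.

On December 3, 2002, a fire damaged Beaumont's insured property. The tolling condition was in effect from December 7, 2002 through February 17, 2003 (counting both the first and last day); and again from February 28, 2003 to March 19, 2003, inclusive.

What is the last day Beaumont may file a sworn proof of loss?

July 4, 2003

119 days after December 3, 2002 is April 1, 2003.
From December 7, 2002 through February 17, 2003 inclusive is 73 days; tolling adds 73 days: April 1, 2003 + 73 days = June 13, 2003.
From February 28, 2003 through March 19, 2003 inclusive is 20 days; tolling adds 20 days: June 13, 2003 + 20 days = July 3, 2003.
July 3, 2003 is a listed holiday. The next qualifying day is July 4, 2003.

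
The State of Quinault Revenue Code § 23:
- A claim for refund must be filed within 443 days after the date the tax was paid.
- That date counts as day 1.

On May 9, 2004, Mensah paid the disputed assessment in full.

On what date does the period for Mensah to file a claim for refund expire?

July 25, 2005

Counting May 9, 2004 as day 1, day 443 is July 25, 2005.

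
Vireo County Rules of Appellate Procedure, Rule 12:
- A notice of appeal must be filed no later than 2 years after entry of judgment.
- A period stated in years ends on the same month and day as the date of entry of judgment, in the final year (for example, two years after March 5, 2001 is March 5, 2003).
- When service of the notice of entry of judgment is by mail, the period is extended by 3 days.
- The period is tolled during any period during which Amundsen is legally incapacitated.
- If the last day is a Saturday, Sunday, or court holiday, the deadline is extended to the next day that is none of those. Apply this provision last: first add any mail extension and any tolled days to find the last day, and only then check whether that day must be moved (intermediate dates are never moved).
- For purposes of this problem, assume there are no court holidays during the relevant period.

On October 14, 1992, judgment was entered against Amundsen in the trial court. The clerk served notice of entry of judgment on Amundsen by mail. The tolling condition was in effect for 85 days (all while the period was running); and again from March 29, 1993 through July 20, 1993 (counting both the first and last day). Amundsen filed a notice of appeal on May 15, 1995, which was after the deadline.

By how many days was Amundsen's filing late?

11 days

2 years after October 14, 1992 is October 14, 1994.
Service was by mail, adding 3 days: October 14, 1994 + 3 days = October 17, 1994.
Tolling adds 85 days: October 17, 1994 + 85 days = January 10, 1995.
From March 29, 1993 through July 20, 1993 inclusive is 114 days; tolling adds 114 days: January 10, 1995 + 114 days = May 4, 1995.
May 4, 1995 is a Thursday and not a court holiday, so no extension applies.
The deadline is May 4, 1995; from May 4, 1995 to May 15, 1995 is 11 days.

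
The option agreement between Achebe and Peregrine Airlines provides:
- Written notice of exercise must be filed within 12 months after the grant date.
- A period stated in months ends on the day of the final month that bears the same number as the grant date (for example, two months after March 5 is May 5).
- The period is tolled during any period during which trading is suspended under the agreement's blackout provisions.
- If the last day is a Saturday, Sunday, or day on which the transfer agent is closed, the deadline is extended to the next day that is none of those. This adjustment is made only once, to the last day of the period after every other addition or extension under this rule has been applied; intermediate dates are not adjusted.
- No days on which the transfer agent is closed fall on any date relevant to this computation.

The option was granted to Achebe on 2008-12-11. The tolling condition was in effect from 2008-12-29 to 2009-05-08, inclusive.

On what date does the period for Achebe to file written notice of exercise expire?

April 21, 2010

12 months after 2008-12-11 is December 11, 2009.
From December 29, 2008 through May 8, 2009 inclusive is 131 days; tolling adds 131 days: December 11, 2009 + 131 days = April 21, 2010.
April 21, 2010 is a Wednesday and not a day on which the transfer agent is closed, so no extension applies.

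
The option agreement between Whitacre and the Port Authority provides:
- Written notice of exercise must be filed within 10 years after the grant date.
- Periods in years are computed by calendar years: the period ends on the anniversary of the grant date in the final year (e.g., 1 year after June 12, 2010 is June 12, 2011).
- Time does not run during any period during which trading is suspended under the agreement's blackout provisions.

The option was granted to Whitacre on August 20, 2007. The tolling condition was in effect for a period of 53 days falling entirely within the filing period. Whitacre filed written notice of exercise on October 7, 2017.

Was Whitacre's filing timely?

10 years after August 20, 2007 is August 20, 2017.
Tolling adds 53 days: August 20, 2017 + 53 days = October 12, 2017.
The deadline is October 12, 2017; the filing on October 7, 2017 is on or before that date.

Yes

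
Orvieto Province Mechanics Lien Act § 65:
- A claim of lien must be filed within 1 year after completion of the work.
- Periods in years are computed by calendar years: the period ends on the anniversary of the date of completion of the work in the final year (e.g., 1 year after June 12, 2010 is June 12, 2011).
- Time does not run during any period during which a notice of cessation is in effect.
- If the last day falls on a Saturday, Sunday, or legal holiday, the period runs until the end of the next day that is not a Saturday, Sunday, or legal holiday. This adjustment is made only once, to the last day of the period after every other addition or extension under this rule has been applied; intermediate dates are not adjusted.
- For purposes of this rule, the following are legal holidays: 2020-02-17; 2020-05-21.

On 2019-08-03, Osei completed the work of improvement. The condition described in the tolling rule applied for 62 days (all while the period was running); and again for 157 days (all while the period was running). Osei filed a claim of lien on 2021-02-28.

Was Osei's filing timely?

1 year after 2019-08-03 is August 3, 2020.
Tolling adds 62 days: August 3, 2020 + 62 days = October 4, 2020.
Tolling adds 157 days: October 4, 2020 + 157 days = March 10, 2021.
March 10, 2021 is a Wednesday and not a legal holiday, so no extension applies.
The deadline is March 10, 2021; the filing on February 28, 2021 is on or before that date.

Yes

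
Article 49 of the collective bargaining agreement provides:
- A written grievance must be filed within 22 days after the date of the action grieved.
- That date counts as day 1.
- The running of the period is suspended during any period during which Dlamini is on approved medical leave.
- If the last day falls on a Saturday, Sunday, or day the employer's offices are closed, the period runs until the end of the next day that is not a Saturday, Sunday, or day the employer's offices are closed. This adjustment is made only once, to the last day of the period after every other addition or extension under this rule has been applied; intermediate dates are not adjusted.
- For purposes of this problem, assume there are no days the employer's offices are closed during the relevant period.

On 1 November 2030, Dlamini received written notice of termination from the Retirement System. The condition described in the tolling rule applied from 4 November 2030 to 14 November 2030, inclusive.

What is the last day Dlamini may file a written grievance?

Counting 1 November 2030 as day 1, day 22 is November 22, 2030.
From November 4, 2030 through November 14, 2030 inclusive is 11 days; tolling adds 11 days: November 22, 2030 + 11 days = December 3, 2030.
December 3, 2030 is a Tuesday and not a day the employer's offices are closed, so no extension applies.

December 3, 2030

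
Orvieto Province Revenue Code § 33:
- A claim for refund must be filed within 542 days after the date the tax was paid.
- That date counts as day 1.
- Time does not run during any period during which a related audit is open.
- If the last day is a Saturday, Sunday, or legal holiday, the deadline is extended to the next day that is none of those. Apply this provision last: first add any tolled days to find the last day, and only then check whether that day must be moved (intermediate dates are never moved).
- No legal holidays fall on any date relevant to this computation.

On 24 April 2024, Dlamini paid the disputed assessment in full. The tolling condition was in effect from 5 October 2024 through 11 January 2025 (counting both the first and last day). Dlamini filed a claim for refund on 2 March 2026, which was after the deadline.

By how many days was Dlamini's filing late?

35 days

Counting 24 April 2024 as day 1, day 542 is October 17, 2025.
From October 5, 2024 through January 11, 2025 inclusive is 99 days; tolling adds 99 days: October 17, 2025 + 99 days = January 24, 2026.
January 24, 2026 is Saturday; January 25, 2026 is Sunday. The next qualifying day is January 26, 2026.
The deadline is January 26, 2026; from January 26, 2026 to March 2, 2026 is 35 days.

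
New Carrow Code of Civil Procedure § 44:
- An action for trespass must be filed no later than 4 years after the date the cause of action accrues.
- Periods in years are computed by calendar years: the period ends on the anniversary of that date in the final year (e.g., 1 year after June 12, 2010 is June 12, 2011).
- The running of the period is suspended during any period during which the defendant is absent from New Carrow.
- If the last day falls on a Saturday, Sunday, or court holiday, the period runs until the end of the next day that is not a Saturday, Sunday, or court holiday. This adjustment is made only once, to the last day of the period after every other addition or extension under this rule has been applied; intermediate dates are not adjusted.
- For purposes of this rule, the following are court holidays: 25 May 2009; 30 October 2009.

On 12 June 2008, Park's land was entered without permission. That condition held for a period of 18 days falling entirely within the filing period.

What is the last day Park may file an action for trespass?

July 2, 2012

4 years after 12 June 2008 is June 12, 2012.
Tolling adds 18 days: June 12, 2012 + 18 days = June 30, 2012.
June 30, 2012 is Saturday; July 1, 2012 is Sunday. The next qualifying day is July 2, 2012.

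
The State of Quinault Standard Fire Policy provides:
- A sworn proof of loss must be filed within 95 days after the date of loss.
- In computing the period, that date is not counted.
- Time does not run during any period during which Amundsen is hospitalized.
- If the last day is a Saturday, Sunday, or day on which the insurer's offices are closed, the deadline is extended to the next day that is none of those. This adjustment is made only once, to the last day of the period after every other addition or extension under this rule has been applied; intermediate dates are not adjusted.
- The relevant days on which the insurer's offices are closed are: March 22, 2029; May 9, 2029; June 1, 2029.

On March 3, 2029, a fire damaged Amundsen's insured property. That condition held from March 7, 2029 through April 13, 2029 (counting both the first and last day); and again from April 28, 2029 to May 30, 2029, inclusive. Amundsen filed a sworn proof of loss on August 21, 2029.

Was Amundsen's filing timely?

No

95 days after March 3, 2029 is June 6, 2029.
From March 7, 2029 through April 13, 2029 inclusive is 38 days; tolling adds 38 days: June 6, 2029 + 38 days = July 14, 2029.
From April 28, 2029 through May 30, 2029 inclusive is 33 days; tolling adds 33 days: July 14, 2029 + 33 days = August 16, 2029.
August 16, 2029 is a Thursday and not a day on which the insurer's offices are closed, so no extension applies.
The deadline is August 16, 2029; the filing on August 21, 2029 is after that date.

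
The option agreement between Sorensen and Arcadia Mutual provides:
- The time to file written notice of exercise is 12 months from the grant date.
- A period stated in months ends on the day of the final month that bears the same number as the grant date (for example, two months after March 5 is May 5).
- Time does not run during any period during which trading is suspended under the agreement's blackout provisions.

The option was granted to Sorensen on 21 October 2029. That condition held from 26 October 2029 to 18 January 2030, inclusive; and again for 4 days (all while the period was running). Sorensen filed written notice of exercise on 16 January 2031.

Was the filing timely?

Yes

12 months after 21 October 2029 is October 21, 2030.
From October 26, 2029 through January 18, 2030 inclusive is 85 days; tolling adds 85 days: October 21, 2030 + 85 days = January 14, 2031.
Tolling adds 4 days: January 14, 2031 + 4 days = January 18, 2031.
The deadline is January 18, 2031; the filing on January 16, 2031 is on or before that date.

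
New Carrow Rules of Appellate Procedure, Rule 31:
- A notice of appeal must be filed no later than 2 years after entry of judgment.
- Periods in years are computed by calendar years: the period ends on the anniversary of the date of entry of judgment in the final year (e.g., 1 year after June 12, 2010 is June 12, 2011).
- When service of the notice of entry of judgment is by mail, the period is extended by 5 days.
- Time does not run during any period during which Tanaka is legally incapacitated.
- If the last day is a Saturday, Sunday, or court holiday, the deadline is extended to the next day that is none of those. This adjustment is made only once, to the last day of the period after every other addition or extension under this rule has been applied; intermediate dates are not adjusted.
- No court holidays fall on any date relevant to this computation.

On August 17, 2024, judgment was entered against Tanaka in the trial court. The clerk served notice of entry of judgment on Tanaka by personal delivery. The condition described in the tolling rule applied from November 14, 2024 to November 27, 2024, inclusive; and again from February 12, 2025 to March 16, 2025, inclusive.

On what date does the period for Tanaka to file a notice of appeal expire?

2 years after August 17, 2024 is August 17, 2026.
Service was not by mail, so no mail extension applies.
From November 14, 2024 through November 27, 2024 inclusive is 14 days; tolling adds 14 days: August 17, 2026 + 14 days = August 31, 2026.
From February 12, 2025 through March 16, 2025 inclusive is 33 days; tolling adds 33 days: August 31, 2026 + 33 days = October 3, 2026.
October 3, 2026 is Saturday; October 4, 2026 is Sunday. The next qualifying day is October 5, 2026.

October 5, 2026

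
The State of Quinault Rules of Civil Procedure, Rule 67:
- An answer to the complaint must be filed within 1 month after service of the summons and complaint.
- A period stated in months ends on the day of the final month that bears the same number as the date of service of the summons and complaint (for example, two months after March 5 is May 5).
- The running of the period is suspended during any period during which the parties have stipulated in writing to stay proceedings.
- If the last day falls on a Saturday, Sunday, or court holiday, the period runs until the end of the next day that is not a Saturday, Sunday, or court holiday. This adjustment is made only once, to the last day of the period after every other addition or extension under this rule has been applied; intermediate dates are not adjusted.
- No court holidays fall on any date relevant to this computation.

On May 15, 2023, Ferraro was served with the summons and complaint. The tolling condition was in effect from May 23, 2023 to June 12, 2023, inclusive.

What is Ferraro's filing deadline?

1 month after May 15, 2023 is June 15, 2023.
From May 23, 2023 through June 12, 2023 inclusive is 21 days; tolling adds 21 days: June 15, 2023 + 21 days = July 6, 2023.
July 6, 2023 is a Thursday and not a court holiday, so no extension applies.

July 6, 2023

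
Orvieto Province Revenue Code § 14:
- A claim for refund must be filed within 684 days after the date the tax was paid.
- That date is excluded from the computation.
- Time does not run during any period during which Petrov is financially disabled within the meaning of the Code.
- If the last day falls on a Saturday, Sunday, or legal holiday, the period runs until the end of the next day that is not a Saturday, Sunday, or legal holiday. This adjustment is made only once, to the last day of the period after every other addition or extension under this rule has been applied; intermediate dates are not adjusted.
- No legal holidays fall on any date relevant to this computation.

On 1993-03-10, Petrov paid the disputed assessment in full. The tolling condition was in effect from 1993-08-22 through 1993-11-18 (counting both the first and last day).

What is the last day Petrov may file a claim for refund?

684 days after 1993-03-10 is January 23, 1995.
From August 22, 1993 through November 18, 1993 inclusive is 89 days; tolling adds 89 days: January 23, 1995 + 89 days = April 22, 1995.
April 22, 1995 is Saturday; April 23, 1995 is Sunday. The next qualifying day is April 24, 1995.

April 24, 1995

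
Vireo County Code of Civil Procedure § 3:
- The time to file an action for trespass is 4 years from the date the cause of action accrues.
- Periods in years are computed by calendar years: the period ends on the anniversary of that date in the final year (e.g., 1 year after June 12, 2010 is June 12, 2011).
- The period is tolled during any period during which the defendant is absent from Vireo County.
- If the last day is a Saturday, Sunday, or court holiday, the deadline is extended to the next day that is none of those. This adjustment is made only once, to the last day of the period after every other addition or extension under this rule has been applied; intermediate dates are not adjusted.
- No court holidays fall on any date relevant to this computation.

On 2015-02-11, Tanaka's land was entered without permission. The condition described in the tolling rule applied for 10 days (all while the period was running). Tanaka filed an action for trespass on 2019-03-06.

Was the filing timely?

4 years after 2015-02-11 is February 11, 2019.
Tolling adds 10 days: February 11, 2019 + 10 days = February 21, 2019.
February 21, 2019 is a Thursday and not a court holiday, so no extension applies.
The deadline is February 21, 2019; the filing on March 6, 2019 is after that date.

No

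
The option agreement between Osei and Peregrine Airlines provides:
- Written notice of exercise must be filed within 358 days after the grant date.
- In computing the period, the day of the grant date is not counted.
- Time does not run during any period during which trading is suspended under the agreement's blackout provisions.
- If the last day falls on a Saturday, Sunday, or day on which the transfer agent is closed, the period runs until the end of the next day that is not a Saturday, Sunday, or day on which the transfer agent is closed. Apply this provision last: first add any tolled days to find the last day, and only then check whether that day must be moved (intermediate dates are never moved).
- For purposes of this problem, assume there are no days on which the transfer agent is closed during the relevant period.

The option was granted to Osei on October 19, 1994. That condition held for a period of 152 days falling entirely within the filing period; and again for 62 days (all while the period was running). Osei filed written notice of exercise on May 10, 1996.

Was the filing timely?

Yes

358 days after October 19, 1994 is October 12, 1995.
Tolling adds 152 days: October 12, 1995 + 152 days = March 12, 1996.
Tolling adds 62 days: March 12, 1996 + 62 days = May 13, 1996.
May 13, 1996 is a Monday and not a day on which the transfer agent is closed, so no extension applies.
The deadline is May 13, 1996; the filing on May 10, 1996 is on or before that date.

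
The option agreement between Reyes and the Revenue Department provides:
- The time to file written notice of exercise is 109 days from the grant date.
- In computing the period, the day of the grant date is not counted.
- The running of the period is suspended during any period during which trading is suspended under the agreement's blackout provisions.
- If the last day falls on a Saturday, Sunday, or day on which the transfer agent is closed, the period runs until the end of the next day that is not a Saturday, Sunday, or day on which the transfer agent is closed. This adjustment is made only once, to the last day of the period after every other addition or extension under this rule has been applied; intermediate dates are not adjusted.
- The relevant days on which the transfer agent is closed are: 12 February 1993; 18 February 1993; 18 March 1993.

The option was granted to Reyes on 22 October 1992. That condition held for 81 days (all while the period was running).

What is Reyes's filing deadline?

109 days after 22 October 1992 is February 8, 1993.
Tolling adds 81 days: February 8, 1993 + 81 days = April 30, 1993.
April 30, 1993 is a Friday and not a day on which the transfer agent is closed, so no extension applies.

April 30, 1993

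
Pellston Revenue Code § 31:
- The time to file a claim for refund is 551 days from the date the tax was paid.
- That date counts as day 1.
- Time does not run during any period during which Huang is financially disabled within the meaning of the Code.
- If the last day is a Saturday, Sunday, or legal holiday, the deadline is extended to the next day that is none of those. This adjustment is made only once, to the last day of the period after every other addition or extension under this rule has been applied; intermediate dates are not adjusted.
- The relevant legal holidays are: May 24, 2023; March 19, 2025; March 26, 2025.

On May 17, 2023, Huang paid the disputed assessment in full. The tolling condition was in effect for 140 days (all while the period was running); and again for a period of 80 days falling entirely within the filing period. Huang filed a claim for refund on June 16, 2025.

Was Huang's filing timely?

Yes

Counting May 17, 2023 as day 1, day 551 is November 17, 2024.
Tolling adds 140 days: November 17, 2024 + 140 days = April 6, 2025.
Tolling adds 80 days: April 6, 2025 + 80 days = June 25, 2025.
June 25, 2025 is a Wednesday and not a legal holiday, so no extension applies.
The deadline is June 25, 2025; the filing on June 16, 2025 is on or before that date.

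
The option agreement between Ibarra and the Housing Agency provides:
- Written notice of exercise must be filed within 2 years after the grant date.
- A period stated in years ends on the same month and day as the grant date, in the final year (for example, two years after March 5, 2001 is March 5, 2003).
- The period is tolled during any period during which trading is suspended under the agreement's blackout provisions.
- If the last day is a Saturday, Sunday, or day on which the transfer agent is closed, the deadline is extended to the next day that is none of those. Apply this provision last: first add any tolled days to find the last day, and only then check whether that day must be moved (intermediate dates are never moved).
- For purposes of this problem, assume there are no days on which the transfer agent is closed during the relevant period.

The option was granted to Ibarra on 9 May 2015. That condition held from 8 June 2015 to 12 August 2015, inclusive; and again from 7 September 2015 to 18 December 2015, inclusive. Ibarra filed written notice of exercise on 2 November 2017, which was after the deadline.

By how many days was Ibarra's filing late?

2 years after 9 May 2015 is May 9, 2017.
From June 8, 2015 through August 12, 2015 inclusive is 66 days; tolling adds 66 days: May 9, 2017 + 66 days = July 14, 2017.
From September 7, 2015 through December 18, 2015 inclusive is 103 days; tolling adds 103 days: July 14, 2017 + 103 days = October 25, 2017.
October 25, 2017 is a Wednesday and not a day on which the transfer agent is closed, so no extension applies.
The deadline is October 25, 2017; from October 25, 2017 to November 2, 2017 is 8 days.

8 days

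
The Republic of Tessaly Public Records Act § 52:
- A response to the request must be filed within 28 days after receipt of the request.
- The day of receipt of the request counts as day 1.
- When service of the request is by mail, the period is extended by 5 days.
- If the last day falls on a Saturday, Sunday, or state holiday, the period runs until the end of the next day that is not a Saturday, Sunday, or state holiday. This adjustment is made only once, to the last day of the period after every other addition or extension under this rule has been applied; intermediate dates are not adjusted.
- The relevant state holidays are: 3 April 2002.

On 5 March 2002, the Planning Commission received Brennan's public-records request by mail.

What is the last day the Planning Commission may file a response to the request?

April 8, 2002

Counting 5 March 2002 as day 1, day 28 is April 1, 2002.
Service was by mail, adding 5 days: April 1, 2002 + 5 days = April 6, 2002.
April 6, 2002 is Saturday; April 7, 2002 is Sunday. The next qualifying day is April 8, 2002.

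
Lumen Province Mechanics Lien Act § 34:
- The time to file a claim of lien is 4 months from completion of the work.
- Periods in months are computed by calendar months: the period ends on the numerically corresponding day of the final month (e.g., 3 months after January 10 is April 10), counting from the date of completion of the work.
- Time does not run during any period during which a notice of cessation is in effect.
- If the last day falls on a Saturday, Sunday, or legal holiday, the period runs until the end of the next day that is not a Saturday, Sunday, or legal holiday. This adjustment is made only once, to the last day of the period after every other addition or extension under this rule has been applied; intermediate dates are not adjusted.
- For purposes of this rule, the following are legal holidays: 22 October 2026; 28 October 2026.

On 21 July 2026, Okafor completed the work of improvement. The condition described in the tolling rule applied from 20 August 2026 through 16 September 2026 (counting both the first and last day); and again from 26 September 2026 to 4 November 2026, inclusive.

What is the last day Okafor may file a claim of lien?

January 28, 2027

4 months after 21 July 2026 is November 21, 2026.
From August 20, 2026 through September 16, 2026 inclusive is 28 days; tolling adds 28 days: November 21, 2026 + 28 days = December 19, 2026.
From September 26, 2026 through November 4, 2026 inclusive is 40 days; tolling adds 40 days: December 19, 2026 + 40 days = January 28, 2027.
January 28, 2027 is a Thursday and not a legal holiday, so no extension applies.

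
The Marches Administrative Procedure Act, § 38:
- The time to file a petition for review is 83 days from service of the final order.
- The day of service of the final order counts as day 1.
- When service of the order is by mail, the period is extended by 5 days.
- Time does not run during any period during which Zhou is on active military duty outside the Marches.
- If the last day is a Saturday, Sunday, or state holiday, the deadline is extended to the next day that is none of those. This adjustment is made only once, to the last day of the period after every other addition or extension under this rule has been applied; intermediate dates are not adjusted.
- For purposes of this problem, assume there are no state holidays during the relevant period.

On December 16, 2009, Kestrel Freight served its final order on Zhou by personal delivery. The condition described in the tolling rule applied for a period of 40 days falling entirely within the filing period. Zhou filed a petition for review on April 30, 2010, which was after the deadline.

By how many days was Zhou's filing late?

Counting December 16, 2009 as day 1, day 83 is March 8, 2010.
Service was not by mail, so no mail extension applies.
Tolling adds 40 days: March 8, 2010 + 40 days = April 17, 2010.
April 17, 2010 is Saturday; April 18, 2010 is Sunday. The next qualifying day is April 19, 2010.
The deadline is April 19, 2010; from April 19, 2010 to April 30, 2010 is 11 days.

11 days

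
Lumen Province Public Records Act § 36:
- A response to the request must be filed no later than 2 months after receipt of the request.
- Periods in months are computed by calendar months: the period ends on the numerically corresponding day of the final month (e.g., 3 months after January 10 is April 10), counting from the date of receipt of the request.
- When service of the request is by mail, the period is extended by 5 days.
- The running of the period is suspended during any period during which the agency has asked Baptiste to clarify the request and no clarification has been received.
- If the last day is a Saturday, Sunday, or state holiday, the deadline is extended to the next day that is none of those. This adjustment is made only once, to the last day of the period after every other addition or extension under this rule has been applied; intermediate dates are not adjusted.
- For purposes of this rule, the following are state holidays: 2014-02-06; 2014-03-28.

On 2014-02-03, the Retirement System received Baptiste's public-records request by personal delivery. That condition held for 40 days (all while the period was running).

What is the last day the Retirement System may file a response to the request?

2 months after 2014-02-03 is April 3, 2014.
Service was not by mail, so no mail extension applies.
Tolling adds 40 days: April 3, 2014 + 40 days = May 13, 2014.
May 13, 2014 is a Tuesday and not a state holiday, so no extension applies.

May 13, 2014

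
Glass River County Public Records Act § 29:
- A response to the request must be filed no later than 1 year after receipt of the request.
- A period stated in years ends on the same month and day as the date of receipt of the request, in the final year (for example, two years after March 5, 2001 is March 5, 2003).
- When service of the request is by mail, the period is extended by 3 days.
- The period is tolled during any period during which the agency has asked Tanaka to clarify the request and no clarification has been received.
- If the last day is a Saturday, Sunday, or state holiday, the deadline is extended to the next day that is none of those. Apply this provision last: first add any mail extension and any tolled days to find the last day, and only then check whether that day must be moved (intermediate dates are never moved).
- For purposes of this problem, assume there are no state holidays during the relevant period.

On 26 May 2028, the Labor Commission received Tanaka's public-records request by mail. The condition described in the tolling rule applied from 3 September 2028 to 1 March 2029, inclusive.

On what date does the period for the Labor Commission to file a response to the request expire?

November 26, 2029

1 year after 26 May 2028 is May 26, 2029.
Service was by mail, adding 3 days: May 26, 2029 + 3 days = May 29, 2029.
From September 3, 2028 through March 1, 2029 inclusive is 180 days; tolling adds 180 days: May 29, 2029 + 180 days = November 25, 2029.
November 25, 2029 is Sunday. The next qualifying day is November 26, 2029.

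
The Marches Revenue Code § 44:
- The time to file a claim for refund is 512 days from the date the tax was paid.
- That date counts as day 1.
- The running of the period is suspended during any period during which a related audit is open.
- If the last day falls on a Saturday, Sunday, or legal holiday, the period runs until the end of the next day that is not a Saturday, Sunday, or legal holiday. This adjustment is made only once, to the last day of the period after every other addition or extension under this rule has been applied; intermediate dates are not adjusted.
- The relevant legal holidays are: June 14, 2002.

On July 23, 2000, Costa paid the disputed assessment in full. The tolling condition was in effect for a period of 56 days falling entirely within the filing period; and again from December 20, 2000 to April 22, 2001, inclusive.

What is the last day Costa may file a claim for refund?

June 17, 2002

Counting July 23, 2000 as day 1, day 512 is December 16, 2001.
Tolling adds 56 days: December 16, 2001 + 56 days = February 10, 2002.
From December 20, 2000 through April 22, 2001 inclusive is 124 days; tolling adds 124 days: February 10, 2002 + 124 days = June 14, 2002.
June 14, 2002 is a listed holiday; June 15, 2002 is Saturday; June 16, 2002 is Sunday. The next qualifying day is June 17, 2002.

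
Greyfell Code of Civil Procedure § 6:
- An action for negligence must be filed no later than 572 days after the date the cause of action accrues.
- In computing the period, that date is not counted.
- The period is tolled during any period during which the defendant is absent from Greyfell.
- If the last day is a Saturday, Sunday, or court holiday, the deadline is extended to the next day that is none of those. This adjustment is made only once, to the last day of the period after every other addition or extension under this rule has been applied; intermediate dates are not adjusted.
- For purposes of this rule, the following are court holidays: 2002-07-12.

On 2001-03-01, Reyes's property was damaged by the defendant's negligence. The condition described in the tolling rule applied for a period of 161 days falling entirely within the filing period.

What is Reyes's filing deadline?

March 4, 2003

572 days after 2001-03-01 is September 24, 2002.
Tolling adds 161 days: September 24, 2002 + 161 days = March 4, 2003.
March 4, 2003 is a Tuesday and not a court holiday, so no extension applies.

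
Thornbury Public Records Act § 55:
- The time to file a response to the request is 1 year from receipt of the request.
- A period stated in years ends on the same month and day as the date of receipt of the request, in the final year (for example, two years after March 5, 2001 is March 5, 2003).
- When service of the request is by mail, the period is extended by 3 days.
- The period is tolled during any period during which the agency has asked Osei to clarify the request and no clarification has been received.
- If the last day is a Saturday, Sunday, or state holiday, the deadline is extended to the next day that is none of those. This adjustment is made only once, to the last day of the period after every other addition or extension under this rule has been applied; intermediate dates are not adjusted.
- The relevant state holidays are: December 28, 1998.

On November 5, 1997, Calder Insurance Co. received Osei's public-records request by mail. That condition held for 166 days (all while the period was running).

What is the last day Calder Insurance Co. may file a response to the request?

April 23, 1999

1 year after November 5, 1997 is November 5, 1998.
Service was by mail, adding 3 days: November 5, 1998 + 3 days = November 8, 1998.
Tolling adds 166 days: November 8, 1998 + 166 days = April 23, 1999.
April 23, 1999 is a Friday and not a state holiday, so no extension applies.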